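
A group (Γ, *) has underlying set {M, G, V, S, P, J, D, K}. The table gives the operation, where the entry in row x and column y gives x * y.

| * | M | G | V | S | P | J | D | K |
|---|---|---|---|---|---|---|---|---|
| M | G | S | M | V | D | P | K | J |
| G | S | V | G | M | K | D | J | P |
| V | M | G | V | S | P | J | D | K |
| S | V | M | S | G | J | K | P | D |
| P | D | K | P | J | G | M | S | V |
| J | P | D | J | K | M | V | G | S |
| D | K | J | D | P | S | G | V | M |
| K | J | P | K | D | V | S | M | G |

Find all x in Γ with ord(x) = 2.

Identity is V. Compute the order of each non-identity element by repeated multiplication:
  M: M → G → S → V  (order 4)
  G: G → V  (order 2)
  S: S → G → M → V  (order 4)
  P: P → G → K → V  (order 4)
  J: J → V  (order 2)
  D: D → V  (order 2)
  K: K → G → P → V  (order 4)
Elements of order 2: {D, G, J}.

{D, G, J}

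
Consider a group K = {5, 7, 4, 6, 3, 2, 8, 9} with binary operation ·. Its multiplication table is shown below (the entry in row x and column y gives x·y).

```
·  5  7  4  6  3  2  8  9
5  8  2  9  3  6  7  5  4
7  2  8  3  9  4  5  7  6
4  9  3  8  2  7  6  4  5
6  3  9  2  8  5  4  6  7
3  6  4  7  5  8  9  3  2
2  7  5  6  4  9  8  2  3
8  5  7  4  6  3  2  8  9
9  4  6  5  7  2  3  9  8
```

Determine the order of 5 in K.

The identity element is 8 (its row matches the header).
5^1 = 5
5^2 = 5·5 = 8
The first power of 5 equal to the identity is 5^2, so ord(5) = 2.

2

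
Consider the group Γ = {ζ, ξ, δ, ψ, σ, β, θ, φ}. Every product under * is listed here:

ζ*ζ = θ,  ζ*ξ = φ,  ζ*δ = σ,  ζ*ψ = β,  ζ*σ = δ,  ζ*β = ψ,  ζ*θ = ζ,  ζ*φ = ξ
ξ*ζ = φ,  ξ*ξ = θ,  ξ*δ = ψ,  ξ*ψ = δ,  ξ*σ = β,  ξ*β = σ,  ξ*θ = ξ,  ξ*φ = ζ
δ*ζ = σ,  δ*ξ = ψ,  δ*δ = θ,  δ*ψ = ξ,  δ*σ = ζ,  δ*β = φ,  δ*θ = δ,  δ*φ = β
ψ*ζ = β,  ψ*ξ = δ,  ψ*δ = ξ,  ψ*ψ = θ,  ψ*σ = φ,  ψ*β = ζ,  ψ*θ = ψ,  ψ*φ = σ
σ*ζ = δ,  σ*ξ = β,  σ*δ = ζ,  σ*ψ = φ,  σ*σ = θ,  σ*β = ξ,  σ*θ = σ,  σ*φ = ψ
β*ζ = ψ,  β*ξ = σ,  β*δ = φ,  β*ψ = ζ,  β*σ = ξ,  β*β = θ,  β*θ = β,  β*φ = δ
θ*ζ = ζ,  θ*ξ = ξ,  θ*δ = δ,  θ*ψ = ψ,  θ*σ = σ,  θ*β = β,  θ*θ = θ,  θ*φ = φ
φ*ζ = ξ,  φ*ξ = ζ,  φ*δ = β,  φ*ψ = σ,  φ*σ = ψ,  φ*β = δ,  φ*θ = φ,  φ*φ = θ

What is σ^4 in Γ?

σ^1 = σ
σ^2 = σ * σ = θ
σ^3 = θ * σ = σ
σ^4 = σ * σ = θ

θ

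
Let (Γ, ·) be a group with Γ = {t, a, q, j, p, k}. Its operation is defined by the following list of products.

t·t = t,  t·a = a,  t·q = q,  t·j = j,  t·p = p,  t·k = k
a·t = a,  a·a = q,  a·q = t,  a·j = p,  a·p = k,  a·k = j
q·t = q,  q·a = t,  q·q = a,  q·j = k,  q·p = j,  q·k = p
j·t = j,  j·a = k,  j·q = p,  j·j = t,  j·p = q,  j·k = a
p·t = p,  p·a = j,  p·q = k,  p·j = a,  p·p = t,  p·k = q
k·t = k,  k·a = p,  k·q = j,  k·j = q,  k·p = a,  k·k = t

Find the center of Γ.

{t}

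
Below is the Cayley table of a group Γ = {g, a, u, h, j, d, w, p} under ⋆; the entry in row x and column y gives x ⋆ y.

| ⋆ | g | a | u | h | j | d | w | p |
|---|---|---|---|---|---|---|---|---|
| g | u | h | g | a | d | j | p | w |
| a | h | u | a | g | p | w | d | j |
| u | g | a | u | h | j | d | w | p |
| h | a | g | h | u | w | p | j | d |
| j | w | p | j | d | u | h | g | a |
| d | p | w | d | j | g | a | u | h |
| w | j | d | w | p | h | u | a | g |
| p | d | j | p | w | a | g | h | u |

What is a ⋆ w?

d

Read row a, column w: a ⋆ w = d.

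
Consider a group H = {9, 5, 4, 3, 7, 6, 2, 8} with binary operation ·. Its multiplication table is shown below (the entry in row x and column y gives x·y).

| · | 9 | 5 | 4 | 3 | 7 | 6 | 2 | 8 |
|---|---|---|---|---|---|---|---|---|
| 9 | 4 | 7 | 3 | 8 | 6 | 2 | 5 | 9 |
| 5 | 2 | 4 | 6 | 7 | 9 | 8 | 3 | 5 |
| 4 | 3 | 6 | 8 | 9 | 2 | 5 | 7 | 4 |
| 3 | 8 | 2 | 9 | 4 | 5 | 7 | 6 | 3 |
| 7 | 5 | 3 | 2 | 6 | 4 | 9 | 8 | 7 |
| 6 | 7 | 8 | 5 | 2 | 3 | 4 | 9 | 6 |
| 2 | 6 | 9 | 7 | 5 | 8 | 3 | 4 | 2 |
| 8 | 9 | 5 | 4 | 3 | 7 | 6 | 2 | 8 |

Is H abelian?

No

7·3 = 6 but 3·7 = 5.
Since 7 and 3 do not commute, H is not abelian.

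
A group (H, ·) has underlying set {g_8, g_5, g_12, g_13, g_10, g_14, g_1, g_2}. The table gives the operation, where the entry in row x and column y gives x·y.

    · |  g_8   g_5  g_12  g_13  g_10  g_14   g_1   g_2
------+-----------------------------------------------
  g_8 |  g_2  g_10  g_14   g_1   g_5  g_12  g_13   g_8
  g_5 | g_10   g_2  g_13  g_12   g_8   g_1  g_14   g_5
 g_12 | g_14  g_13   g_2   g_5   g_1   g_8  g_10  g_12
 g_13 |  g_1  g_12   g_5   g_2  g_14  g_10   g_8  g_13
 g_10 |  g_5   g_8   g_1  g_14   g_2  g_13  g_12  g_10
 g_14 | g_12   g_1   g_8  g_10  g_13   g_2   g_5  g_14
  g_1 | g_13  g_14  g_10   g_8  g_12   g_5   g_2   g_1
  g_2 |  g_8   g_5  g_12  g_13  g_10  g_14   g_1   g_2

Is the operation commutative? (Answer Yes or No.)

Yes

Check whether the table is symmetric across its main diagonal.
Every entry (row x, col y) equals the entry (row y, col x), so H is abelian.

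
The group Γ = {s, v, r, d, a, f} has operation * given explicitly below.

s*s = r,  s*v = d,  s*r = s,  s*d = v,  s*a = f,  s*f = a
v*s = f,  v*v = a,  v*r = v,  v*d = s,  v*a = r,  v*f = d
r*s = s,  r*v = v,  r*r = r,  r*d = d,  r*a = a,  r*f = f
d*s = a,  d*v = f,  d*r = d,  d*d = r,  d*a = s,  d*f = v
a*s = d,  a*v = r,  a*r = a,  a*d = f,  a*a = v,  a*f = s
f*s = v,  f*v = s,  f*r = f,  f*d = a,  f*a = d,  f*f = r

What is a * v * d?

d

a * v = r
r * d = d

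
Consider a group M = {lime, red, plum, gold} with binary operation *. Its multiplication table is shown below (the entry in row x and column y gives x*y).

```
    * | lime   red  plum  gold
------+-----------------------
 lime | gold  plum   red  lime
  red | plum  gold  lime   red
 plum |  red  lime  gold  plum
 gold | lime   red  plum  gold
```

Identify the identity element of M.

The identity e satisfies e*x = x for all x, so its row in the table reproduces the column headers.
Row gold reads: lime, red, plum, gold — exactly the header order. So gold is the identity.

gold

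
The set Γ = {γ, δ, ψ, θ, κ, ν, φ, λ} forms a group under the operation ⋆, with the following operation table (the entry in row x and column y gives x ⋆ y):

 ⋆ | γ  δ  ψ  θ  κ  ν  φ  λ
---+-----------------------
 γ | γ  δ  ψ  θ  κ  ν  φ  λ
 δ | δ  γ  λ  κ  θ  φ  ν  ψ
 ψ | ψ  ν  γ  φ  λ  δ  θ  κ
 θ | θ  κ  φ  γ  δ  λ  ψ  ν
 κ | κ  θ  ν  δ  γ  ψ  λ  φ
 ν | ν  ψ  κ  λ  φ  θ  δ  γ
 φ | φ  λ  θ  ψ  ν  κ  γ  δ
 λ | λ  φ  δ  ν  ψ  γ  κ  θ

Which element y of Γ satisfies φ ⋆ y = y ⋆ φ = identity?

First locate the identity: row γ matches the header, so γ is the identity.
Scan row φ for γ: φ ⋆ φ = γ. Hence φ^(-1) = φ.

φ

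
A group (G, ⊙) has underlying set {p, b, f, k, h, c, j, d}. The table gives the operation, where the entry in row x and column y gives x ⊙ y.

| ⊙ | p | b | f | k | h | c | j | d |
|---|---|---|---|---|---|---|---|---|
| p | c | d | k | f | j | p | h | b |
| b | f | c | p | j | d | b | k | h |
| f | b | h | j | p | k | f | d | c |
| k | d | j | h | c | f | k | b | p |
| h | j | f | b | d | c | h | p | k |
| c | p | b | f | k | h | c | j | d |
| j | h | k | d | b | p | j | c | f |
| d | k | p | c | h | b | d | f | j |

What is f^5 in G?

f

f^1 = f
f^2 = f ⊙ f = j
f^3 = j ⊙ f = d
f^4 = d ⊙ f = c
f^5 = c ⊙ f = f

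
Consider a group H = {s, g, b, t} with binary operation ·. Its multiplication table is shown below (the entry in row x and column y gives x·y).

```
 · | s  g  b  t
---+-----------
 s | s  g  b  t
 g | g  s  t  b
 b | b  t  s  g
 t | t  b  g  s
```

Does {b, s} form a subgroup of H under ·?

{b, s} contains the identity s.
Checking products: every product of two elements of {b, s} (read from the table) lies in {b, s}, so the set is closed.
In a finite group, a nonempty closed subset is a subgroup. So {b, s} ≤ H.

Yes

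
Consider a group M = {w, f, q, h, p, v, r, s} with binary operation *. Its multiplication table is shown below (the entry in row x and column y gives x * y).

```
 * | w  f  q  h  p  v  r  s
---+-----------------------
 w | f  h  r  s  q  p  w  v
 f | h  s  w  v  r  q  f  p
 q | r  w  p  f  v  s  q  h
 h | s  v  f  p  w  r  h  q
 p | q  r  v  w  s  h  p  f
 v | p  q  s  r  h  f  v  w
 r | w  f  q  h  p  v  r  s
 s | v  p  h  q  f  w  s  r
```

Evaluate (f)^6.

s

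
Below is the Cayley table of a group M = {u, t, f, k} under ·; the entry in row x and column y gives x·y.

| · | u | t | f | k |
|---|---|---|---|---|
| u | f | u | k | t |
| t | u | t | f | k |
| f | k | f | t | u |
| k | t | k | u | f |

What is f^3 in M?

f

f^1 = f
f^2 = f·f = t
f^3 = t·f = f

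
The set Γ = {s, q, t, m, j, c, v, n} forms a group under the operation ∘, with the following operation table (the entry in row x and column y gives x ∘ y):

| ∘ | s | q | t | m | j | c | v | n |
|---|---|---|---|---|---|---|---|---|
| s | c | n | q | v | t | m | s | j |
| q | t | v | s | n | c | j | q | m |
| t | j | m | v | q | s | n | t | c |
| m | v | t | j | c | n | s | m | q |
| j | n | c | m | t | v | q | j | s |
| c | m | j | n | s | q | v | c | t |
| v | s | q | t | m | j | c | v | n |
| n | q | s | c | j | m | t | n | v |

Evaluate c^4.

v

c^1 = c
c^2 = c ∘ c = v
c^3 = v ∘ c = c
c^4 = c ∘ c = v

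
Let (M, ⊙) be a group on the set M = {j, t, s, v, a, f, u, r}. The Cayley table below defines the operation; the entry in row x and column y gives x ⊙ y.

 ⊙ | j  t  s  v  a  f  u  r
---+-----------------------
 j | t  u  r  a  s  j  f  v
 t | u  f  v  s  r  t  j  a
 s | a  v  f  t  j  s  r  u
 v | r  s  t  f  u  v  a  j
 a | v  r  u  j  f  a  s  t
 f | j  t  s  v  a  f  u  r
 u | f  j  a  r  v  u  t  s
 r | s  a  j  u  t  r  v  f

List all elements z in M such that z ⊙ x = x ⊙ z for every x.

An element z is central iff its row equals its column in the table.
For v: v ⊙ j = r ≠ a = j ⊙ v, so v ∉ Z.
Checking each element this way leaves Z(M) = {f, t}.

{f, t}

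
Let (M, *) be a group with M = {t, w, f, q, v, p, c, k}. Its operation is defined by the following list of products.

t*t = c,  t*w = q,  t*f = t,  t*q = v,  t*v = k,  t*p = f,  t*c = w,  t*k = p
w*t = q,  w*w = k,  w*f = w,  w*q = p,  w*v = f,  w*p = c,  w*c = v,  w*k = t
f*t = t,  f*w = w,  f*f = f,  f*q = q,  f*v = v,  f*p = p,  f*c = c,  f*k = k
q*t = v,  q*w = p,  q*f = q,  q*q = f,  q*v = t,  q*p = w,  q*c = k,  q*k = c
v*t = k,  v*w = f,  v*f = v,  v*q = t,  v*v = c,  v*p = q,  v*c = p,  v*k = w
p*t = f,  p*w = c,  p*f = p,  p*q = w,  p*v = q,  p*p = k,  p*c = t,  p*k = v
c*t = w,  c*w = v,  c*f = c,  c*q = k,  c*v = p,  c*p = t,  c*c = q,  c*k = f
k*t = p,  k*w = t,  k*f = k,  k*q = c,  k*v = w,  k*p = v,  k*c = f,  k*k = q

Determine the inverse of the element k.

First locate the identity: row f matches the header, so f is the identity.
Scan row k for f: k*c = f. Hence k^(-1) = c.

c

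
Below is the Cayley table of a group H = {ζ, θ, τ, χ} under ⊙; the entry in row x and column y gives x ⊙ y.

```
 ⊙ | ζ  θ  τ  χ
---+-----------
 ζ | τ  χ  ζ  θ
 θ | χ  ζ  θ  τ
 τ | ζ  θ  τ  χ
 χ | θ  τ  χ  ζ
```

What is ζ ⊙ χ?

θ

Read row ζ, column χ: ζ ⊙ χ = θ.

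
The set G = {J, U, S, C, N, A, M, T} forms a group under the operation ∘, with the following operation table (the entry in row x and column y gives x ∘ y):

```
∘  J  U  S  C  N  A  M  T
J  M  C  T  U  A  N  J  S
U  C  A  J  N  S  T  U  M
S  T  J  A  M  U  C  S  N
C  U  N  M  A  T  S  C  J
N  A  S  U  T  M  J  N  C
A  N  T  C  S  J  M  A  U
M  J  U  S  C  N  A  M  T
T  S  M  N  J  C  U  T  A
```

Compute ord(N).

The identity element is M (its row matches the header).
N^1 = N
N^2 = N ∘ N = M
The first power of N equal to the identity is N^2, so ord(N) = 2.

2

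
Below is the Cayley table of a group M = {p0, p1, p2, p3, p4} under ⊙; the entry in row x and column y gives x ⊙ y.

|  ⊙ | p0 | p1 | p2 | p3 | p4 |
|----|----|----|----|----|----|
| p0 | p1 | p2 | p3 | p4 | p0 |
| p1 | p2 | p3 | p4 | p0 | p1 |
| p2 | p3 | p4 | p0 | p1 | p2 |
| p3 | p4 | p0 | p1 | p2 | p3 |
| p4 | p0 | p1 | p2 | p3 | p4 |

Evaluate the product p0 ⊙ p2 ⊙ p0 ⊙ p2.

p0 ⊙ p2 = p3
p3 ⊙ p0 = p4
p4 ⊙ p2 = p2

p2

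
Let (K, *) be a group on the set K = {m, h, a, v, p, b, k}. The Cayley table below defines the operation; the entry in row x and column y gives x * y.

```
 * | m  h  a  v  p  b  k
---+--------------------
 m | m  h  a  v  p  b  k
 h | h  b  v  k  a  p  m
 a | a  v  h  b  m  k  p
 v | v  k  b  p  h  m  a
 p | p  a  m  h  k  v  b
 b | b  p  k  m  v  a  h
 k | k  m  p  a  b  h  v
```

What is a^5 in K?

k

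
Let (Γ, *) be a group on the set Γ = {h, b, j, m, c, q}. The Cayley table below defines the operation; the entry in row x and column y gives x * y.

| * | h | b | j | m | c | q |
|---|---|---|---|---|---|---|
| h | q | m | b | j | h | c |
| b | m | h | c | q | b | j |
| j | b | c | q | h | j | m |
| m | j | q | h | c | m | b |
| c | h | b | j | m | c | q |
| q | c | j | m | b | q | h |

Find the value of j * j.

Read row j, column j: j * j = q.

q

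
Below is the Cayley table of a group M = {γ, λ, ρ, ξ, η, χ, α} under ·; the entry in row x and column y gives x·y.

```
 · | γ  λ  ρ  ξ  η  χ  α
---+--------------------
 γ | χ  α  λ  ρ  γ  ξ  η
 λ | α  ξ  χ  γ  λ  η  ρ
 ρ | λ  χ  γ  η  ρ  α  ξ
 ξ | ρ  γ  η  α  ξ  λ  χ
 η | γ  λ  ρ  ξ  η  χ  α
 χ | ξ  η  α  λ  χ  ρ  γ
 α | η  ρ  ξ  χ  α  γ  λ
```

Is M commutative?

Yes

Check whether the table is symmetric across its main diagonal.
Every entry (row x, col y) equals the entry (row y, col x), so M is abelian.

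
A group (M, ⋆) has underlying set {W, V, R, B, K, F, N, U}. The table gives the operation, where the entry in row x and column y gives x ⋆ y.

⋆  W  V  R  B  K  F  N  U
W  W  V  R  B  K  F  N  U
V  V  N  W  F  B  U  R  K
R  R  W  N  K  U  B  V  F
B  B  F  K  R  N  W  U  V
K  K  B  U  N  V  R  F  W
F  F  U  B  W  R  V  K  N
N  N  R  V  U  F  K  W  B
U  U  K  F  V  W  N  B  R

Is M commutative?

Yes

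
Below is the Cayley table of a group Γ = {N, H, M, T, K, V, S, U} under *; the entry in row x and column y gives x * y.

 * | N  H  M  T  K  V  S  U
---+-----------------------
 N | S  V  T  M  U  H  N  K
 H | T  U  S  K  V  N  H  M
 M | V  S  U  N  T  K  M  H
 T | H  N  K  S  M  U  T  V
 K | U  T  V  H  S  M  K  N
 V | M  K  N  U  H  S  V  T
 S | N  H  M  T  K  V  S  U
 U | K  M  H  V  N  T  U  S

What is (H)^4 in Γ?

H^1 = H
H^2 = H * H = U
H^3 = U * H = M
H^4 = M * H = S

S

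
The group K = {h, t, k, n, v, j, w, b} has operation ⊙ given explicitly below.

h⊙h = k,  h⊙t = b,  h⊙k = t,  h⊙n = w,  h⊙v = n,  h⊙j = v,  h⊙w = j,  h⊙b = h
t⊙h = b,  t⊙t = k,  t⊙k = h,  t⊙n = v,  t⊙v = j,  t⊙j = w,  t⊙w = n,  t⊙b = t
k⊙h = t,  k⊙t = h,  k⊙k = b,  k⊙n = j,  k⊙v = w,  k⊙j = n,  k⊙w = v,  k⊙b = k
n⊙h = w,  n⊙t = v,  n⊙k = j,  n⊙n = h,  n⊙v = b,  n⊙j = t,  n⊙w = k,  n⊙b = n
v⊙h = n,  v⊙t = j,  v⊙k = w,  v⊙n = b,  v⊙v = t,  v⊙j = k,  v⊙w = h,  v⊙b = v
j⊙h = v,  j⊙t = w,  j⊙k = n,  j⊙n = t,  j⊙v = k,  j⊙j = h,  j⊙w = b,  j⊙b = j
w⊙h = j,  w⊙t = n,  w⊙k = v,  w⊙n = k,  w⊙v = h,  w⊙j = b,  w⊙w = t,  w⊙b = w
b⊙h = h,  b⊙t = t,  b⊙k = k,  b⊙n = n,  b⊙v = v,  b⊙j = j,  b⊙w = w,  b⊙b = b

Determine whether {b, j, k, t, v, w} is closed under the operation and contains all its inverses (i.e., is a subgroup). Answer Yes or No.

No

w ⊙ t = n, which is not in {b, j, k, t, v, w}.
The subset is not closed under ⊙, so it is not a subgroup.
(Structurally, K here is isomorphic to the cyclic group Z_8.)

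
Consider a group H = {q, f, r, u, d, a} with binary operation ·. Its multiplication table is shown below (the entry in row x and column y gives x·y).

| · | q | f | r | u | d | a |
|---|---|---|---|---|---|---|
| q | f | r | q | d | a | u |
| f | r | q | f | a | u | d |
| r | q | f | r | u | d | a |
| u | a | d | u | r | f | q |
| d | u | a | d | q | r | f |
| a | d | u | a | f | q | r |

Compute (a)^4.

a^1 = a
a^2 = a·a = r
a^3 = r·a = a
a^4 = a·a = r

r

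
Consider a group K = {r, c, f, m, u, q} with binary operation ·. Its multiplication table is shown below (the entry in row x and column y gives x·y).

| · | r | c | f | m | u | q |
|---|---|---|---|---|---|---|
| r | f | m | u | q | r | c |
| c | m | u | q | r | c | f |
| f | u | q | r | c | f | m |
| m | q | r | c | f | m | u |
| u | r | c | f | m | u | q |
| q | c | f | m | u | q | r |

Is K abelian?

Yes

Check whether the table is symmetric across its main diagonal.
Every entry (row x, col y) equals the entry (row y, col x), so K is abelian.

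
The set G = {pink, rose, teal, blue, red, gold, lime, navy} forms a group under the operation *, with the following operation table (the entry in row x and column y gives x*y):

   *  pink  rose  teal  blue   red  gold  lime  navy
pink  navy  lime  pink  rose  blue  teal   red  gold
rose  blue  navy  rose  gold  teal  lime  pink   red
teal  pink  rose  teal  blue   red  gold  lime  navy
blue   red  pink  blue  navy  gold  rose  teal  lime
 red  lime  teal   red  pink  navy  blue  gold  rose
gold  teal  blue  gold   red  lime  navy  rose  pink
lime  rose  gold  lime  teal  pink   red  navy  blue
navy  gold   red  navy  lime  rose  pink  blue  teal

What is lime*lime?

Read row lime, column lime: lime*lime = navy.
(Structurally, G here is isomorphic to the quaternion group Q_8.)

navy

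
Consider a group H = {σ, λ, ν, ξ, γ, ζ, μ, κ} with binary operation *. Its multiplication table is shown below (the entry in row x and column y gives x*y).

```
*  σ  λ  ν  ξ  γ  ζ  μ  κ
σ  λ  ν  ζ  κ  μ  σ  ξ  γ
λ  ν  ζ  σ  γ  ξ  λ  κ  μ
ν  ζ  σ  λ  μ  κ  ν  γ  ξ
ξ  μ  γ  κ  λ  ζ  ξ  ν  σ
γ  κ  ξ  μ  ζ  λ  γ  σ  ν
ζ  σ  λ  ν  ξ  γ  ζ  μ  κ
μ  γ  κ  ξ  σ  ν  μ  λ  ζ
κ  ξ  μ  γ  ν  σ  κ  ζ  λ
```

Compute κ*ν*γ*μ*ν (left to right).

γ

κ*ν = γ
γ*γ = λ
λ*μ = κ
κ*ν = γ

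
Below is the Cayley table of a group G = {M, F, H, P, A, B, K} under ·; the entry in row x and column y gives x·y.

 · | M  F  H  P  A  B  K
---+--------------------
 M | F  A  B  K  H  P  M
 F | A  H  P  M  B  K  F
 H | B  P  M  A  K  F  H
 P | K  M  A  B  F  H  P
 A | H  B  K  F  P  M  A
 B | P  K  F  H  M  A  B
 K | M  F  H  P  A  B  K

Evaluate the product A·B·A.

A·B = M
M·A = H
(Structurally, G here is isomorphic to the cyclic group Z_7.)

H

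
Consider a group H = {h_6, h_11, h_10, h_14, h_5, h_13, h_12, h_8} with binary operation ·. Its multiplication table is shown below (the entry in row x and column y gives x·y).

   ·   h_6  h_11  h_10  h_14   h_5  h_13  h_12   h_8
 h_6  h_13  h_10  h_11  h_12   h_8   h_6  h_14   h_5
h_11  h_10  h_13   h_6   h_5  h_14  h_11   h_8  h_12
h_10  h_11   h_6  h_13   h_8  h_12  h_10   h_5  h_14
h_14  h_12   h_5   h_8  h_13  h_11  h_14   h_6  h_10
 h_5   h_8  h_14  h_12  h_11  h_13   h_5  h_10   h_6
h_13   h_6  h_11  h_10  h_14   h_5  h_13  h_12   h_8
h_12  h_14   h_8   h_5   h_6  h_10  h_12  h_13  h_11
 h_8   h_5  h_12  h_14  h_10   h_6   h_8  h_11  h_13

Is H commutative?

Yes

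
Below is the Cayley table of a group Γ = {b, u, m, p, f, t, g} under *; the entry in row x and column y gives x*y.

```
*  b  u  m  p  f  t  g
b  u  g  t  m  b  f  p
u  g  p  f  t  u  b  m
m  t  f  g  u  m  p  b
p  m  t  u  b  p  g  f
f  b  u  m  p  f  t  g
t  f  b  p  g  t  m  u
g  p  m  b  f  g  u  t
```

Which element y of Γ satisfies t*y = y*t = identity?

b

First locate the identity: row f matches the header, so f is the identity.
Scan row t for f: t*b = f. Hence t^(-1) = b.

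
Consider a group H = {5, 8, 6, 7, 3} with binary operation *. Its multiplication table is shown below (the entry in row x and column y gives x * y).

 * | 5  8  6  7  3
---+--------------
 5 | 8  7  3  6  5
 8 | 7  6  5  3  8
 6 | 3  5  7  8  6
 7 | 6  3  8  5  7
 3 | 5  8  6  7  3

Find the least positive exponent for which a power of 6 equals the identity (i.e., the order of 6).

The identity element is 3 (its row matches the header).
6^1 = 6
6^2 = 6 * 6 = 7
6^3 = 7 * 6 = 8
6^4 = 8 * 6 = 5
6^5 = 5 * 6 = 3
The first power of 6 equal to the identity is 6^5, so ord(6) = 5.
(Structurally, H here is isomorphic to the cyclic group Z_5.)

5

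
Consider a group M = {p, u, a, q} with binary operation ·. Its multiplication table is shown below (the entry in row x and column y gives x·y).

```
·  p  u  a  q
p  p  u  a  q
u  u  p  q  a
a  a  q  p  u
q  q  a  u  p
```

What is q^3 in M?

q

q^1 = q
q^2 = q·q = p
q^3 = p·q = q
(Structurally, M here is isomorphic to the Klein four-group V_4.)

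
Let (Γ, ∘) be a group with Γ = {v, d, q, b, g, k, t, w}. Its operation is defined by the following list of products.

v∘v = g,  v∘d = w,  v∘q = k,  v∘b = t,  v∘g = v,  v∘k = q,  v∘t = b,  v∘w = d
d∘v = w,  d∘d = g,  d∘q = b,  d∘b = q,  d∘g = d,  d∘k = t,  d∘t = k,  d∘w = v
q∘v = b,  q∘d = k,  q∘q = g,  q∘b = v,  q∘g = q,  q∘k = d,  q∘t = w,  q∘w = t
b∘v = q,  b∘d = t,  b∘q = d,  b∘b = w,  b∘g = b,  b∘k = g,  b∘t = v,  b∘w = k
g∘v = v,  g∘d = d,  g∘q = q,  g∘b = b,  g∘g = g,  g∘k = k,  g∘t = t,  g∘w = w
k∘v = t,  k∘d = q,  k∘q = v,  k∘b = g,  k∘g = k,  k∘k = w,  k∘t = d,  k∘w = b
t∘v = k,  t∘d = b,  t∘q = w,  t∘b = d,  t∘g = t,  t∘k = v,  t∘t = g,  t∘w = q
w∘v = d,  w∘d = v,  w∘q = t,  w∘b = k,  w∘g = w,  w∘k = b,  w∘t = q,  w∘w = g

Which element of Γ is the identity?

g

The identity e satisfies e ∘ x = x for all x, so its row in the table reproduces the column headers.
Row g reads: v, d, q, b, g, k, t, w — exactly the header order. So g is the identity.
(Structurally, Γ here is isomorphic to the dihedral group D_4.)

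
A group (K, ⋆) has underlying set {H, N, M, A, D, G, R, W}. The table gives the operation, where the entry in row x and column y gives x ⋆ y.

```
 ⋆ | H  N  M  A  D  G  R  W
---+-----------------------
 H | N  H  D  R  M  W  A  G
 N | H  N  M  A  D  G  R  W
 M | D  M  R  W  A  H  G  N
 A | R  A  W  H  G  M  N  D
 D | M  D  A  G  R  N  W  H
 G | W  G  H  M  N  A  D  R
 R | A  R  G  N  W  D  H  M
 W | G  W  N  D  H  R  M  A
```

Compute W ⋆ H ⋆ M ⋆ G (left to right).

W ⋆ H = G
G ⋆ M = H
H ⋆ G = W

W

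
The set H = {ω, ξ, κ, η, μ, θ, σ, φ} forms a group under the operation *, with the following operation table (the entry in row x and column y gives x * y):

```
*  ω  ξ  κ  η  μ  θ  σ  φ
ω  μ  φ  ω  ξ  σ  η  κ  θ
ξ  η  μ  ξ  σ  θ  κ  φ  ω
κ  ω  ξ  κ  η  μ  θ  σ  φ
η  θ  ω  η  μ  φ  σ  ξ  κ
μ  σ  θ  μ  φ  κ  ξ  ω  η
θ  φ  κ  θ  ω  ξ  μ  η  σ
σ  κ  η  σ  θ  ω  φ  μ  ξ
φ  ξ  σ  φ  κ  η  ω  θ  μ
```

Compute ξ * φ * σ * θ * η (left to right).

ξ * φ = ω
ω * σ = κ
κ * θ = θ
θ * η = ω

ω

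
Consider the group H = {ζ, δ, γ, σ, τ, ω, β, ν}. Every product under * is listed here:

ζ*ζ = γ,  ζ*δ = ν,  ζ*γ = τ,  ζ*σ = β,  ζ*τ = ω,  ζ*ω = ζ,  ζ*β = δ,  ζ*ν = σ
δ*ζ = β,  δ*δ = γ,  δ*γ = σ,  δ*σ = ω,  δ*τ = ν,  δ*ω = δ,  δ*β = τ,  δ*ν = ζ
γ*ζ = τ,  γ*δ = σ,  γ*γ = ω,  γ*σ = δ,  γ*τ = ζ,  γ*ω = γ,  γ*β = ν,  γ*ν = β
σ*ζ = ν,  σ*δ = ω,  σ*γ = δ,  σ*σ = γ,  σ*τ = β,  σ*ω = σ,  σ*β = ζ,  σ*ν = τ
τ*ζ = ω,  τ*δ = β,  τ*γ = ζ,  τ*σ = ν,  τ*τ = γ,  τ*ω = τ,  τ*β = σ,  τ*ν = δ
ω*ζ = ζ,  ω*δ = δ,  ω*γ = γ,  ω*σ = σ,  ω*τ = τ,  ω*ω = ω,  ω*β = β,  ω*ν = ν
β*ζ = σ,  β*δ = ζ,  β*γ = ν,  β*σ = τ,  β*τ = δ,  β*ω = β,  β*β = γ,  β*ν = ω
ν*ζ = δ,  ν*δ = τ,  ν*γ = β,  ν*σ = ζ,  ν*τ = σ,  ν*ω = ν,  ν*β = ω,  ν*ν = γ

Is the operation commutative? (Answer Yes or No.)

τ * σ = ν but σ * τ = β.
Since τ and σ do not commute, H is not abelian.

No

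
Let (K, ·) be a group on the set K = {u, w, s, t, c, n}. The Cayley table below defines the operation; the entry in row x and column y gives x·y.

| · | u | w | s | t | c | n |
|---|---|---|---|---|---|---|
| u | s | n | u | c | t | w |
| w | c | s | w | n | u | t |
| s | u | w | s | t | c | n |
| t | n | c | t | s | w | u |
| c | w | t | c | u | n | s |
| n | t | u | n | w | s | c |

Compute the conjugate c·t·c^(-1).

The identity is s. In row c, the entry s sits in column n, so c^(-1) = n.
c·t = u
u·n = w

w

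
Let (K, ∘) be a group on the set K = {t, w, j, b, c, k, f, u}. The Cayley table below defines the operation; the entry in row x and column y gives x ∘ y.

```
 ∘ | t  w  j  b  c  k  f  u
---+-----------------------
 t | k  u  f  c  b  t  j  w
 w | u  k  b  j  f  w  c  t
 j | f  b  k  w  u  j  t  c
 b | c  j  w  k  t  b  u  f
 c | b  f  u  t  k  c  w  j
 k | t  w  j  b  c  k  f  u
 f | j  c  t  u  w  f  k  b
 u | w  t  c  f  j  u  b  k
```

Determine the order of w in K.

2

The identity element is k (its row matches the header).
w^1 = w
w^2 = w ∘ w = k
The first power of w equal to the identity is w^2, so ord(w) = 2.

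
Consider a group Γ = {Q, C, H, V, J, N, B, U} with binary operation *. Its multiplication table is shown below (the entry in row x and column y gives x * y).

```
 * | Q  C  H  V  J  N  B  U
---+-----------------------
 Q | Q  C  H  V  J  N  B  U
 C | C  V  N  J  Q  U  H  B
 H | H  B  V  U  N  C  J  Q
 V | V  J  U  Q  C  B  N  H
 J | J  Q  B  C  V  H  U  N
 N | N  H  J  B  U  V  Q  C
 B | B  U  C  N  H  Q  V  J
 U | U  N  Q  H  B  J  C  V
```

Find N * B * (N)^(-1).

B

The identity is Q. In row N, the entry Q sits in column B, so N^(-1) = B.
N * B = Q
Q * B = B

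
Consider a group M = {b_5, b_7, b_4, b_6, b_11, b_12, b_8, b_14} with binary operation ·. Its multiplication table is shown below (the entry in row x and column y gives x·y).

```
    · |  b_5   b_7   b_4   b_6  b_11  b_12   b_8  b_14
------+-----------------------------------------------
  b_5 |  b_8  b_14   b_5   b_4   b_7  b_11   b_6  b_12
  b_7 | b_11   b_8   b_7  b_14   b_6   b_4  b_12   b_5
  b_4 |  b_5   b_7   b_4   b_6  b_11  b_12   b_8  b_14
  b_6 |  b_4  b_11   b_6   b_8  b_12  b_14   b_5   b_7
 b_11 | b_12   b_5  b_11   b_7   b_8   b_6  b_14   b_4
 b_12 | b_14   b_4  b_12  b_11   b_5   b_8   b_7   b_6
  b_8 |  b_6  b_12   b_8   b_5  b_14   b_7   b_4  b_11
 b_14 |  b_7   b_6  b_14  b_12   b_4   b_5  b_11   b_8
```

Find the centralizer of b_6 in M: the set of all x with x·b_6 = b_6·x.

Compare row b_6 with column b_6 entry by entry.
b_8·b_6 = b_5 = b_6·b_8, so b_8 commutes with b_6.
b_12·b_6 = b_11 but b_6·b_12 = b_14, so b_12 does not.
Collecting the elements that commute with b_6: C(b_6) = {b_4, b_5, b_6, b_8}.

{b_4, b_5, b_6, b_8}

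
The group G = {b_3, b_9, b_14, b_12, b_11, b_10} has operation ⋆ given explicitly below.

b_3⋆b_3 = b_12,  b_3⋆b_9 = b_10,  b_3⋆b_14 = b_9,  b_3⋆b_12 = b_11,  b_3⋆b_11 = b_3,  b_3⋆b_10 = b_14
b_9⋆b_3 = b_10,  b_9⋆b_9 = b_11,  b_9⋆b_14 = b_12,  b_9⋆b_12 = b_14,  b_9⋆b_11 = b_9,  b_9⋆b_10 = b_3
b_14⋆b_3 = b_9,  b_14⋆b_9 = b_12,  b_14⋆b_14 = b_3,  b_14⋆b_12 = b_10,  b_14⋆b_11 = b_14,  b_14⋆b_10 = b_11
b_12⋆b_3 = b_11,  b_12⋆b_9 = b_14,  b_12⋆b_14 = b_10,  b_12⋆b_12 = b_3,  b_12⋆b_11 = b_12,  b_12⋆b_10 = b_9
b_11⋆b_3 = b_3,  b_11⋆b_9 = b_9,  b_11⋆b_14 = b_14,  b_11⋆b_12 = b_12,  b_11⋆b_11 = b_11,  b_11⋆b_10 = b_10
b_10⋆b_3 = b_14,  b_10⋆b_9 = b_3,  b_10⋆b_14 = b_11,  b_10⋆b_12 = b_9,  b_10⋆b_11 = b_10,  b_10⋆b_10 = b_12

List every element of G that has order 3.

Identity is b_11. Compute the order of each non-identity element by repeated multiplication:
  b_3: b_3 → b_12 → b_11  (order 3)
  b_9: b_9 → b_11  (order 2)
  b_14: b_14 → b_3 → b_9 → b_12 → b_10 → b_11  (order 6)
  b_12: b_12 → b_3 → b_11  (order 3)
  b_10: b_10 → b_12 → b_9 → b_3 → b_14 → b_11  (order 6)
Elements of order 3: {b_12, b_3}.

{b_12, b_3}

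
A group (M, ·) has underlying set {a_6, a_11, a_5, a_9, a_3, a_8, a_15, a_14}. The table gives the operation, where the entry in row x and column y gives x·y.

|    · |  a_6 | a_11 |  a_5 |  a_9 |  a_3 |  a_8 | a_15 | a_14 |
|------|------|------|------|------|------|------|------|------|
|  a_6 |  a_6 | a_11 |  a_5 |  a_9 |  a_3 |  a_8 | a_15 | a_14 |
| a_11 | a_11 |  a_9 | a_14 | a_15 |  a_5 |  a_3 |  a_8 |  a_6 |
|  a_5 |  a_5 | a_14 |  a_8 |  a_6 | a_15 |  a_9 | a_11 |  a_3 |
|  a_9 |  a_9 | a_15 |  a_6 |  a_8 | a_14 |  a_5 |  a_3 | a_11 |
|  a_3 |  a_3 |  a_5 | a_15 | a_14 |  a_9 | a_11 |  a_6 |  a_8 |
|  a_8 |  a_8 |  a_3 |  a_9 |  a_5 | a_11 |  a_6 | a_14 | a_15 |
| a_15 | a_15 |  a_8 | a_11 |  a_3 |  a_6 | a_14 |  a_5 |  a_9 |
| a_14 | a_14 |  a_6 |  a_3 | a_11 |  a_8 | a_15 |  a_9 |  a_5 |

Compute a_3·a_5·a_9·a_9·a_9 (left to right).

a_3·a_5 = a_15
a_15·a_9 = a_3
a_3·a_9 = a_14
a_14·a_9 = a_11

a_11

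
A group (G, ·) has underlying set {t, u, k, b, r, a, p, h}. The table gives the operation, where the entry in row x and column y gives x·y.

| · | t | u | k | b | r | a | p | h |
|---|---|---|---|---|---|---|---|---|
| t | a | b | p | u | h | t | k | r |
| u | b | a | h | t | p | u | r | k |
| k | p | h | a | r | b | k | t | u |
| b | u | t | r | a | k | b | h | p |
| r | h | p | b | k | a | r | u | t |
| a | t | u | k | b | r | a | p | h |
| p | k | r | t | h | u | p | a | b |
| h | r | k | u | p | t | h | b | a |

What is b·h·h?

b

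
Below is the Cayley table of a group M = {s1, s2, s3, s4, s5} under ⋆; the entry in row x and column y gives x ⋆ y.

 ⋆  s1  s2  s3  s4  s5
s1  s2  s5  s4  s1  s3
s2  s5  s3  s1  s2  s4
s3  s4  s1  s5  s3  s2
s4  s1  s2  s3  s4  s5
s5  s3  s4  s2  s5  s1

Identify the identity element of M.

The identity e satisfies e ⋆ x = x for all x, so its row in the table reproduces the column headers.
Row s4 reads: s1, s2, s3, s4, s5 — exactly the header order. So s4 is the identity.

s4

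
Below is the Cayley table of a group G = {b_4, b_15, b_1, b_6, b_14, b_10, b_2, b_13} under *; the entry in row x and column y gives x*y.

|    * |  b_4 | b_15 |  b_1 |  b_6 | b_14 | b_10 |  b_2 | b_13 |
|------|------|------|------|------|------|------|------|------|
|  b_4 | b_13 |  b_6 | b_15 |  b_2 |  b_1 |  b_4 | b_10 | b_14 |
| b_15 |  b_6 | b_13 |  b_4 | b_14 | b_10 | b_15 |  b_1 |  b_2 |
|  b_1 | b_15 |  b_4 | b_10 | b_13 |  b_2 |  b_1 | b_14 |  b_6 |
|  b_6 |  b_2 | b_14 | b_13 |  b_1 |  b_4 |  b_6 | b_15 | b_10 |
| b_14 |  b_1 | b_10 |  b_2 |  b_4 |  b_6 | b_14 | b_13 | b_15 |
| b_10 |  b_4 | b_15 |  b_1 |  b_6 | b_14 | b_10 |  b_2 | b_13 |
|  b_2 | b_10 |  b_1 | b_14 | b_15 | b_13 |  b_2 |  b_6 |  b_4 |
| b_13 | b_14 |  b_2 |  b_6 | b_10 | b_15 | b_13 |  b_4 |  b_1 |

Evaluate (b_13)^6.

b_13^1 = b_13
b_13^2 = b_13*b_13 = b_1
b_13^3 = b_1*b_13 = b_6
b_13^4 = b_6*b_13 = b_10
b_13^5 = b_10*b_13 = b_13
b_13^6 = b_13*b_13 = b_1

b_1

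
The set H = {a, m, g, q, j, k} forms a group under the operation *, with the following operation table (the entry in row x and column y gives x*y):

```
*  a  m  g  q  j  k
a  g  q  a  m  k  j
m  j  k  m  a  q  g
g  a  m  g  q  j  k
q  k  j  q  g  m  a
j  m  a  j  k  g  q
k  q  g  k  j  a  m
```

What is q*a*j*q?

q*a = k
k*j = a
a*q = m
(Structurally, H here is isomorphic to the symmetric group S_3.)

m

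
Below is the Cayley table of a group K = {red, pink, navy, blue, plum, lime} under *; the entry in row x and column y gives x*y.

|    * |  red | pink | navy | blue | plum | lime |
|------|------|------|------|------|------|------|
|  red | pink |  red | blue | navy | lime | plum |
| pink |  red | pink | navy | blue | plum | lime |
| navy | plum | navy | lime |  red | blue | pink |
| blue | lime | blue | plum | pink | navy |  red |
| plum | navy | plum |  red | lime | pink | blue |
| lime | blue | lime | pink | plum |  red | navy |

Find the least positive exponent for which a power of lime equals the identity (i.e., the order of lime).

The identity element is pink (its row matches the header).
lime^1 = lime
lime^2 = lime*lime = navy
lime^3 = navy*lime = pink
The first power of lime equal to the identity is lime^3, so ord(lime) = 3.

3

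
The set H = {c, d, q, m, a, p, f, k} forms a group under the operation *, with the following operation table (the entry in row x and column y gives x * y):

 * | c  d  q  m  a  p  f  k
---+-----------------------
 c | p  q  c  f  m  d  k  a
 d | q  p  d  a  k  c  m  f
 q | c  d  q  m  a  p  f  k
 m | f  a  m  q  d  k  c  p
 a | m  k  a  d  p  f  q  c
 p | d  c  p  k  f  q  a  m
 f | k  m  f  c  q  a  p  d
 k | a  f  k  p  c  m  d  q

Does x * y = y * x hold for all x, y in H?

Yes

Check whether the table is symmetric across its main diagonal.
Every entry (row x, col y) equals the entry (row y, col x), so H is abelian.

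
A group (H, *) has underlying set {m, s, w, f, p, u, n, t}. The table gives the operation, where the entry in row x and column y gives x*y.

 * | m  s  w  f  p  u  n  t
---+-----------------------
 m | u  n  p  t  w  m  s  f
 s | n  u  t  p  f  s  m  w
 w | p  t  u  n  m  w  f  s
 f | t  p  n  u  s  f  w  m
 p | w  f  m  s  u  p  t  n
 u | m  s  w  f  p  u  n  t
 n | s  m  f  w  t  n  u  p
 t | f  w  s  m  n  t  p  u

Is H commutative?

Check whether the table is symmetric across its main diagonal.
Every entry (row x, col y) equals the entry (row y, col x), so H is abelian.

Yes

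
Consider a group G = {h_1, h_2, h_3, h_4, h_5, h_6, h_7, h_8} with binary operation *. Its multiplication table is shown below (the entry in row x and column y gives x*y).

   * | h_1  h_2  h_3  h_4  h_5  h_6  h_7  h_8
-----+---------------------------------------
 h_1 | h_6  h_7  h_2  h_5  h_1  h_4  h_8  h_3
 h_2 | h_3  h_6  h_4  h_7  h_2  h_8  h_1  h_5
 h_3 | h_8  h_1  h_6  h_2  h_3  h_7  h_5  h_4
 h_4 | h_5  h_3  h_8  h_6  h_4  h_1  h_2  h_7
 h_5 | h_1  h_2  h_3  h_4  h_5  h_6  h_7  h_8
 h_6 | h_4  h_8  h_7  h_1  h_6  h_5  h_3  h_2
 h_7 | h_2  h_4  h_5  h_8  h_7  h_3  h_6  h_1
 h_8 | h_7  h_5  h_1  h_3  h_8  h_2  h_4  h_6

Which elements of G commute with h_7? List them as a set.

Compare row h_7 with column h_7 entry by entry.
h_3*h_7 = h_5 = h_7*h_3, so h_3 commutes with h_7.
h_8*h_7 = h_4 but h_7*h_8 = h_1, so h_8 does not.
Collecting the elements that commute with h_7: C(h_7) = {h_3, h_5, h_6, h_7}.
(Structurally, G here is isomorphic to the quaternion group Q_8.)

{h_3, h_5, h_6, h_7}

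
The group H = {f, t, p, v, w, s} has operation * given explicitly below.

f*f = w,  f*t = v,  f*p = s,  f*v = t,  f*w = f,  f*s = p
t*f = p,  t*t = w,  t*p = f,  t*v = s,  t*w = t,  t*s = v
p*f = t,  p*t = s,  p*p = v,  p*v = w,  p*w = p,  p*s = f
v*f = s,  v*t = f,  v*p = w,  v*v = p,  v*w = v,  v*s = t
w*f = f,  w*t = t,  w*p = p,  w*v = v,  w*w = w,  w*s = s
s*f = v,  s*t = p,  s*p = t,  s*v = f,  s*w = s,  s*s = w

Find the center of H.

{w}

An element z is central iff its row equals its column in the table.
For p: p * f = t ≠ s = f * p, so p ∉ Z.
Checking each element this way leaves Z(H) = {w}.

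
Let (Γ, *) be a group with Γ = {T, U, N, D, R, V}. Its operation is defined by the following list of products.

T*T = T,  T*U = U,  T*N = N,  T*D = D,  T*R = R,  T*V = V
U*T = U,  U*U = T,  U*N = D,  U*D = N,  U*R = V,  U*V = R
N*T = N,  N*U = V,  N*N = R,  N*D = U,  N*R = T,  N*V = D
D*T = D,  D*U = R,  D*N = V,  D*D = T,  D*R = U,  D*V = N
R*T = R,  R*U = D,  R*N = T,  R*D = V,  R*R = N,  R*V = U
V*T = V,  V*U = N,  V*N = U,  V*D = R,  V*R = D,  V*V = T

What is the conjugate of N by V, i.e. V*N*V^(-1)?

The identity is T. In row V, the entry T sits in column V, so V^(-1) = V.
V*N = U
U*V = R

R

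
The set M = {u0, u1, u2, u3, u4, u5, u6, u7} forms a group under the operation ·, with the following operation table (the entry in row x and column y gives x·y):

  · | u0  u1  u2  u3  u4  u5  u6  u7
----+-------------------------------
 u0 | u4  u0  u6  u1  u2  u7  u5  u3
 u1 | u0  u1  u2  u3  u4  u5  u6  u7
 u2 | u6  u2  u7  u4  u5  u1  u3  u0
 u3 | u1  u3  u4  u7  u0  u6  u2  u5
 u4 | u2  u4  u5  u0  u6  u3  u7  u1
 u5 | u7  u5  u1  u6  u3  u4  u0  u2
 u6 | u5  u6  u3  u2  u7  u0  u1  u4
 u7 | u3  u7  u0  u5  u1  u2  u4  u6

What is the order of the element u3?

8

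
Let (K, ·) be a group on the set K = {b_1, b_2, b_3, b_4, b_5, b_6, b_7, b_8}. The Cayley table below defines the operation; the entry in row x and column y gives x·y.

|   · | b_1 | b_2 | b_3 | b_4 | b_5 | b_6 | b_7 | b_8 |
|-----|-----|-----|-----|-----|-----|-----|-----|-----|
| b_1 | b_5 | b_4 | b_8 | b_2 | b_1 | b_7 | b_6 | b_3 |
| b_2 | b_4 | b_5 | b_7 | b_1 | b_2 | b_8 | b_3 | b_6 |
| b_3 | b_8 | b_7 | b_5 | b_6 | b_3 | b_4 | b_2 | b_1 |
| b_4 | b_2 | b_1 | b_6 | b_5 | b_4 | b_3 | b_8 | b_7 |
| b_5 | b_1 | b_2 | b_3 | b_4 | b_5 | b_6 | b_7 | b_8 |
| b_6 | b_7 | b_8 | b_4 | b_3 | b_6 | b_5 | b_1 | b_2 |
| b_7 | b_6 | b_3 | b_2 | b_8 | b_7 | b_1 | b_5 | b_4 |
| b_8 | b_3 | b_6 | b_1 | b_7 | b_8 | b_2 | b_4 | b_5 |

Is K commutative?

Yes

Check whether the table is symmetric across its main diagonal.
Every entry (row x, col y) equals the entry (row y, col x), so K is abelian.
(In fact K ≅ the elementary abelian group (Z_2)^3.)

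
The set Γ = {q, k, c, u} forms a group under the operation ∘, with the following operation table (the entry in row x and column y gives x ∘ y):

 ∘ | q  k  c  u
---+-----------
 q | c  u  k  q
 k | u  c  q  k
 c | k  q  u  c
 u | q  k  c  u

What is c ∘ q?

Read row c, column q: c ∘ q = k.

k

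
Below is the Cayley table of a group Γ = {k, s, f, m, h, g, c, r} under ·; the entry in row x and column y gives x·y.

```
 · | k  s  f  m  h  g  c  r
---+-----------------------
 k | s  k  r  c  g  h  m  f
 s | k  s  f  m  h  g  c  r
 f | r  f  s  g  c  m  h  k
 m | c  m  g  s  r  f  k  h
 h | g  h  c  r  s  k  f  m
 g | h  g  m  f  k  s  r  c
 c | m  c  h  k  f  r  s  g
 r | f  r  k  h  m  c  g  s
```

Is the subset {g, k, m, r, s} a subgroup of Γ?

No

r·m = h, which is not in {g, k, m, r, s}.
The subset is not closed under ·, so it is not a subgroup.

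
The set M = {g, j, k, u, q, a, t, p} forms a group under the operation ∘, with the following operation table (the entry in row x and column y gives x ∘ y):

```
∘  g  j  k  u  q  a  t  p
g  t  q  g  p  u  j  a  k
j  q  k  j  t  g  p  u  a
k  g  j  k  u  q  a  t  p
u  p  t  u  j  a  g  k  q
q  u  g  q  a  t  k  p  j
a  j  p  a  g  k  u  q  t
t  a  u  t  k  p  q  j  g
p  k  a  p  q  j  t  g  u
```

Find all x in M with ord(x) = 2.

{j}

Identity is k. Compute the order of each non-identity element by repeated multiplication:
  g: g → t → a → j → q → u → p → k  (order 8)
  j: j → k  (order 2)
  u: u → j → t → k  (order 4)
  q: q → t → p → j → g → u → a → k  (order 8)
  a: a → u → g → j → p → t → q → k  (order 8)
  t: t → j → u → k  (order 4)
  p: p → u → q → j → a → t → g → k  (order 8)
Elements of order 2: {j}.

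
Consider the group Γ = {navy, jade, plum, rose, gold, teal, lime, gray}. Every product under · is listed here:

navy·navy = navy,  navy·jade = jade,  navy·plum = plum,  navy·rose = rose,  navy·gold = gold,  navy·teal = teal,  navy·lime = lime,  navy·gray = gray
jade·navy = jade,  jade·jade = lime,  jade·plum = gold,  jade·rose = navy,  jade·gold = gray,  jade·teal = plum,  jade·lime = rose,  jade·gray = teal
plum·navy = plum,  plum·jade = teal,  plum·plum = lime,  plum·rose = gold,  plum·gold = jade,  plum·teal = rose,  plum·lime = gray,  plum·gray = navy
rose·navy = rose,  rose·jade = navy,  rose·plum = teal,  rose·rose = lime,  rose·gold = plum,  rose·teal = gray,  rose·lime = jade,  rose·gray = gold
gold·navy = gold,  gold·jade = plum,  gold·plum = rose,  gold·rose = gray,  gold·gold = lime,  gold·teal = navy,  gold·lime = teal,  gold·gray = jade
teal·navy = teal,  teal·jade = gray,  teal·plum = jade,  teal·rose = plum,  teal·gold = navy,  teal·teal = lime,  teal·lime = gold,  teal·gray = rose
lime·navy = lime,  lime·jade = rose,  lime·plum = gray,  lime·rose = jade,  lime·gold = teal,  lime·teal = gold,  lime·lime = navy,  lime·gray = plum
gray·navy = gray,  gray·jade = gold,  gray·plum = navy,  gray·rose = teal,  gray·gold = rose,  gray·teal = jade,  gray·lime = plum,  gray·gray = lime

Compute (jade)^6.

jade^1 = jade
jade^2 = jade·jade = lime
jade^3 = lime·jade = rose
jade^4 = rose·jade = navy
jade^5 = navy·jade = jade
jade^6 = jade·jade = lime

lime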